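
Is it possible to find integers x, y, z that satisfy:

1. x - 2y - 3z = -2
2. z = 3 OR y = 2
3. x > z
Yes

Take x = 2, y = 2, z = 0. Substituting into each constraint:
  (1) 2 - 2(2) - 3(0) = -2 ✓
  (2) y = 2, target 2 ✓ (second branch holds)
  (3) 2 > 0 ✓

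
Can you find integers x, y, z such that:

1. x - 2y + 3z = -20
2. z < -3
Yes

Take x = -8, y = 0, z = -4. Substituting into each constraint:
  (1) (-8) - 2(0) + 3(-4) = -20 ✓
  (2) -4 < -3 ✓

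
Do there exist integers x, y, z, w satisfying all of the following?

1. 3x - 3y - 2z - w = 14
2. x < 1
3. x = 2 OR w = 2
Yes

Take x = 0, y = 0, z = -8, w = 2. Substituting into each constraint:
  (1) 3(0) - 3(0) - 2(-8) + (-2) = 14 ✓
  (2) 0 < 1 ✓
  (3) w = 2, target 2 ✓ (second branch holds)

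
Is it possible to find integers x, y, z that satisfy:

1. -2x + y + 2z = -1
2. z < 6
Yes

Take x = 0, y = 1, z = -1. Substituting into each constraint:
  (1) -2(0) + 1 + 2(-1) = -1 ✓
  (2) -1 < 6 ✓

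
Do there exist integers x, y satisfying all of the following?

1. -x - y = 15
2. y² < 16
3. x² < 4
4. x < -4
No

A contradictory subset is {x² < 4, x < -4}. No integer assignment can satisfy these jointly:

  - x² < 4: restricts x to |x| ≤ 1
  - x < -4: bounds one variable relative to a constant

Direct contradiction: the bounds on x require x ≥ -1 and x ≤ -5 simultaneously, which is empty.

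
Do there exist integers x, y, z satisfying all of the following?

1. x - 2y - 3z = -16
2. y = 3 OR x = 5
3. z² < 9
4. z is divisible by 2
Yes

Take x = -16, y = 3, z = -2. Substituting into each constraint:
  (1) (-16) - 2(3) - 3(-2) = -16 ✓
  (2) y = 3, target 3 ✓ (first branch holds)
  (3) z² = (-2)² = 4, and 4 < 9 ✓
  (4) -2 = 2 × -1, remainder 0 ✓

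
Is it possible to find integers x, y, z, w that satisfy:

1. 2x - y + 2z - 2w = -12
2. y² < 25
Yes

Take x = 0, y = 0, z = -6, w = 0. Substituting into each constraint:
  (1) 2(0) + 0 + 2(-6) - 2(0) = -12 ✓
  (2) y² = (0)² = 0, and 0 < 25 ✓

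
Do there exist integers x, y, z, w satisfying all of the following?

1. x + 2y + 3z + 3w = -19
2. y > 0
Yes

Take x = 0, y = 1, z = 0, w = -7. Substituting into each constraint:
  (1) 0 + 2(1) + 3(0) + 3(-7) = -19 ✓
  (2) 1 > 0 ✓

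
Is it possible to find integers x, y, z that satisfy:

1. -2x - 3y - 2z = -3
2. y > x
Yes

Take x = 0, y = 1, z = 0. Substituting into each constraint:
  (1) -2(0) - 3(1) - 2(0) = -3 ✓
  (2) 1 > 0 ✓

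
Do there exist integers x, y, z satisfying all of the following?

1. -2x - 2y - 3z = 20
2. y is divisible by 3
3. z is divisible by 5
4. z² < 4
Yes

Take x = -10, y = 0, z = 0. Substituting into each constraint:
  (1) -2(-10) - 2(0) - 3(0) = 20 ✓
  (2) 0 = 3 × 0, remainder 0 ✓
  (3) 0 = 5 × 0, remainder 0 ✓
  (4) z² = (0)² = 0, and 0 < 4 ✓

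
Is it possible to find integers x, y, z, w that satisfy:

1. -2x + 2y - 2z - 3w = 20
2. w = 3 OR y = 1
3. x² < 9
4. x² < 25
Yes

Take x = 1, y = 1, z = -16, w = 4. Substituting into each constraint:
  (1) -2(1) + 2(1) - 2(-16) - 3(4) = 20 ✓
  (2) y = 1, target 1 ✓ (second branch holds)
  (3) x² = (1)² = 1, and 1 < 9 ✓
  (4) x² = (1)² = 1, and 1 < 25 ✓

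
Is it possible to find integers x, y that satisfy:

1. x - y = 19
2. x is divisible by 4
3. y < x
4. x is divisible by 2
Yes

Take x = 0, y = -19. Substituting into each constraint:
  (1) 0 + 19 = 19 ✓
  (2) 0 = 4 × 0, remainder 0 ✓
  (3) -19 < 0 ✓
  (4) 0 = 2 × 0, remainder 0 ✓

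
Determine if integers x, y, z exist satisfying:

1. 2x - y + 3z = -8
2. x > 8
Yes

Take x = 11, y = 0, z = -10. Substituting into each constraint:
  (1) 2(11) + 0 + 3(-10) = -8 ✓
  (2) 11 > 8 ✓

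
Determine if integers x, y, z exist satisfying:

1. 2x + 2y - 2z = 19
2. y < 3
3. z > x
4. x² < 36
No

Even the single constraint (2x + 2y - 2z = 19) is infeasible over the integers.

  - 2x + 2y - 2z = 19: every term on the left is divisible by 2, so the LHS ≡ 0 (mod 2), but the RHS 19 is not — no integer solution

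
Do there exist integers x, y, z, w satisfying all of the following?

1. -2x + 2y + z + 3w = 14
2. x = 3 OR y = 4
Yes

Take x = 0, y = 4, z = 6, w = 0. Substituting into each constraint:
  (1) -2(0) + 2(4) + 6 + 3(0) = 14 ✓
  (2) y = 4, target 4 ✓ (second branch holds)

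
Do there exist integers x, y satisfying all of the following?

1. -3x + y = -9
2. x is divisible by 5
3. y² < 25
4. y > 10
No

A contradictory subset is {y² < 25, y > 10}. No integer assignment can satisfy these jointly:

  - y² < 25: restricts y to |y| ≤ 4
  - y > 10: bounds one variable relative to a constant

Direct contradiction: the bounds on y require y ≥ 11 and y ≤ 4 simultaneously, which is empty.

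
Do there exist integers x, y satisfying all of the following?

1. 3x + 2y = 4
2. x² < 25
Yes

Take x = 0, y = 2. Substituting into each constraint:
  (1) 3(0) + 2(2) = 4 ✓
  (2) x² = (0)² = 0, and 0 < 25 ✓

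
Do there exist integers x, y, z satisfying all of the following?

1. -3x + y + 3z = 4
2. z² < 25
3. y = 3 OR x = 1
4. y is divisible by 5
Yes

Take x = 1, y = 10, z = -1. Substituting into each constraint:
  (1) -3(1) + 10 + 3(-1) = 4 ✓
  (2) z² = (-1)² = 1, and 1 < 25 ✓
  (3) x = 1, target 1 ✓ (second branch holds)
  (4) 10 = 5 × 2, remainder 0 ✓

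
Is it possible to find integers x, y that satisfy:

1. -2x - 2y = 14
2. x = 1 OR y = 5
Yes

Take x = -12, y = 5. Substituting into each constraint:
  (1) -2(-12) - 2(5) = 14 ✓
  (2) y = 5, target 5 ✓ (second branch holds)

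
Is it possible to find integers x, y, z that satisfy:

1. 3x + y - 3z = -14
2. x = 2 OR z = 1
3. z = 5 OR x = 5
Yes

Take x = 5, y = -26, z = 1. Substituting into each constraint:
  (1) 3(5) + (-26) - 3(1) = -14 ✓
  (2) z = 1, target 1 ✓ (second branch holds)
  (3) x = 5, target 5 ✓ (second branch holds)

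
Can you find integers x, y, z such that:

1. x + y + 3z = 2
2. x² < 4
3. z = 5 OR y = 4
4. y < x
Yes

Take x = -1, y = -12, z = 5. Substituting into each constraint:
  (1) (-1) + (-12) + 3(5) = 2 ✓
  (2) x² = (-1)² = 1, and 1 < 4 ✓
  (3) z = 5, target 5 ✓ (first branch holds)
  (4) -12 < -1 ✓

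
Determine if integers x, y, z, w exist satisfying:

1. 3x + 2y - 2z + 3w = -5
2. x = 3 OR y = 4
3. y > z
Yes

Take x = 3, y = 5, z = 3, w = -6. Substituting into each constraint:
  (1) 3(3) + 2(5) - 2(3) + 3(-6) = -5 ✓
  (2) x = 3, target 3 ✓ (first branch holds)
  (3) 5 > 3 ✓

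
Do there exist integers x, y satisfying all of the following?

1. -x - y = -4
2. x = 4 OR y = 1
Yes

Take x = 3, y = 1. Substituting into each constraint:
  (1) (-3) + (-1) = -4 ✓
  (2) y = 1, target 1 ✓ (second branch holds)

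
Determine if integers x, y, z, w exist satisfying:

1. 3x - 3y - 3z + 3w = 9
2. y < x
Yes

Take x = 0, y = -1, z = -2, w = 0. Substituting into each constraint:
  (1) 3(0) - 3(-1) - 3(-2) + 3(0) = 9 ✓
  (2) -1 < 0 ✓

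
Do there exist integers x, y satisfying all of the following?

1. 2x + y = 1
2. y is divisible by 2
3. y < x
No

A contradictory subset is {2x + y = 1, y is divisible by 2}. No integer assignment can satisfy these jointly:

  - 2x + y = 1: is a linear equation tying the variables together
  - y is divisible by 2: restricts y to multiples of 2

Modular obstruction: writing y = 2y', every remaining term of the linear equation is divisible by 2, so the left side is ≡ 0 (mod 2); but the right side 1 ≡ 1 (mod 2). No integers can satisfy it.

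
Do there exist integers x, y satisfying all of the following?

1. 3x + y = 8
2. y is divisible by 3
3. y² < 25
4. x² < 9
No

A contradictory subset is {3x + y = 8, y is divisible by 3}. No integer assignment can satisfy these jointly:

  - 3x + y = 8: is a linear equation tying the variables together
  - y is divisible by 3: restricts y to multiples of 3

Modular obstruction: writing y = 3y', every remaining term of the linear equation is divisible by 3, so the left side is ≡ 0 (mod 3); but the right side 8 ≡ 2 (mod 3). No integers can satisfy it.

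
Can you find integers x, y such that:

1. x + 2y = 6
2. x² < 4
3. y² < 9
No

The full constraint system is jointly infeasible over the integers. Each constraint and what it forces:

  - x + 2y = 6: is a linear equation tying the variables together
  - x² < 4: restricts x to |x| ≤ 1
  - y² < 9: restricts y to |y| ≤ 2

Range argument: with x ∈ [-1, 1], y ∈ [-2, 2], the left side of the equation is at most 5, but the right side is 6 > 5. No integer solution exists.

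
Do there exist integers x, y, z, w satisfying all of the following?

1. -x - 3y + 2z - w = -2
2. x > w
Yes

Take x = 1, y = 1, z = 1, w = 0. Substituting into each constraint:
  (1) (-1) - 3(1) + 2(1) + 0 = -2 ✓
  (2) 1 > 0 ✓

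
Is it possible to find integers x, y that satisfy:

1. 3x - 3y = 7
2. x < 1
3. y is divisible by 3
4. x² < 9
No

Even the single constraint (3x - 3y = 7) is infeasible over the integers.

  - 3x - 3y = 7: every term on the left is divisible by 3, so the LHS ≡ 0 (mod 3), but the RHS 7 is not — no integer solution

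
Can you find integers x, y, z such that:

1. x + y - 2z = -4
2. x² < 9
Yes

Take x = 0, y = -4, z = 0. Substituting into each constraint:
  (1) 0 + (-4) - 2(0) = -4 ✓
  (2) x² = (0)² = 0, and 0 < 9 ✓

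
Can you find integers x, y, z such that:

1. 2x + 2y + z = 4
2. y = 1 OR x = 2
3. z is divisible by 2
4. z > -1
Yes

Take x = 1, y = 1, z = 0. Substituting into each constraint:
  (1) 2(1) + 2(1) + 0 = 4 ✓
  (2) y = 1, target 1 ✓ (first branch holds)
  (3) 0 = 2 × 0, remainder 0 ✓
  (4) 0 > -1 ✓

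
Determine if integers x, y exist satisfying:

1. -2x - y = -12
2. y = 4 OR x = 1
Yes

Take x = 4, y = 4. Substituting into each constraint:
  (1) -2(4) + (-4) = -12 ✓
  (2) y = 4, target 4 ✓ (first branch holds)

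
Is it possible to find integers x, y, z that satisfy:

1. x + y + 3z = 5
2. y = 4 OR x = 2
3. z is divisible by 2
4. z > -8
Yes

Take x = 2, y = 3, z = 0. Substituting into each constraint:
  (1) 2 + 3 + 3(0) = 5 ✓
  (2) x = 2, target 2 ✓ (second branch holds)
  (3) 0 = 2 × 0, remainder 0 ✓
  (4) 0 > -8 ✓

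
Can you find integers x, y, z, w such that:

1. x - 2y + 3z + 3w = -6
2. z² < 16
Yes

Take x = 0, y = 0, z = -2, w = 0. Substituting into each constraint:
  (1) 0 - 2(0) + 3(-2) + 3(0) = -6 ✓
  (2) z² = (-2)² = 4, and 4 < 16 ✓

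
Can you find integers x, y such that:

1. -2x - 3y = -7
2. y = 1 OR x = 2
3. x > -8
Yes

Take x = 2, y = 1. Substituting into each constraint:
  (1) -2(2) - 3(1) = -7 ✓
  (2) y = 1, target 1 ✓ (first branch holds)
  (3) 2 > -8 ✓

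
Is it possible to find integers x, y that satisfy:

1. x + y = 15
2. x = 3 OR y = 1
Yes

Take x = 14, y = 1. Substituting into each constraint:
  (1) 14 + 1 = 15 ✓
  (2) y = 1, target 1 ✓ (second branch holds)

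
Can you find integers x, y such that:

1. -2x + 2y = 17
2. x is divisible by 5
No

Even the single constraint (-2x + 2y = 17) is infeasible over the integers.

  - -2x + 2y = 17: every term on the left is divisible by 2, so the LHS ≡ 0 (mod 2), but the RHS 17 is not — no integer solution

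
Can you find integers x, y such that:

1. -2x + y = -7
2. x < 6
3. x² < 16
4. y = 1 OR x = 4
No

A contradictory subset is {-2x + y = -7, x² < 16, y = 1 OR x = 4}. No integer assignment can satisfy these jointly:

  - -2x + y = -7: is a linear equation tying the variables together
  - x² < 16: restricts x to |x| ≤ 3
  - y = 1 OR x = 4: forces a choice: either y = 1 or x = 4

Split on the disjunction (y = 1 OR x = 4):
  • If y = 1: the equation forces x = 4, but x² < 16 requires |x| ≤ 3.
  • If x = 4: this contradicts x² < 16, which requires |x| ≤ 3.
Both branches are infeasible, so the system has no integer solution.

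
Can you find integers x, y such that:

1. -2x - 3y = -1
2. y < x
Yes

Take x = 2, y = -1. Substituting into each constraint:
  (1) -2(2) - 3(-1) = -1 ✓
  (2) -1 < 2 ✓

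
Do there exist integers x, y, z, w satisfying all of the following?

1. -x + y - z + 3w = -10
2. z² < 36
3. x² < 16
Yes

Take x = 0, y = -10, z = 0, w = 0. Substituting into each constraint:
  (1) 0 + (-10) + 0 + 3(0) = -10 ✓
  (2) z² = (0)² = 0, and 0 < 36 ✓
  (3) x² = (0)² = 0, and 0 < 16 ✓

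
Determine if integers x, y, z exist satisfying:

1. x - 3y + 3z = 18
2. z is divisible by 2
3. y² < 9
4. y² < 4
Yes

Take x = 18, y = 0, z = 0. Substituting into each constraint:
  (1) 18 - 3(0) + 3(0) = 18 ✓
  (2) 0 = 2 × 0, remainder 0 ✓
  (3) y² = (0)² = 0, and 0 < 9 ✓
  (4) y² = (0)² = 0, and 0 < 4 ✓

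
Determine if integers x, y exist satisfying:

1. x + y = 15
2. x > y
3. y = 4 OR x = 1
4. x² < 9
No

The full constraint system is jointly infeasible over the integers. Each constraint and what it forces:

  - x + y = 15: is a linear equation tying the variables together
  - x > y: bounds one variable relative to another variable
  - y = 4 OR x = 1: forces a choice: either y = 4 or x = 1
  - x² < 9: restricts x to |x| ≤ 2

Split on the disjunction (y = 4 OR x = 1):
  • If y = 4: the equation forces x = 11, but x² < 9 requires |x| ≤ 2.
  • If x = 1: the equation forces y = 14, giving (x, y) = (1, 14), which violates x > y.
Both branches are infeasible, so the system has no integer solution.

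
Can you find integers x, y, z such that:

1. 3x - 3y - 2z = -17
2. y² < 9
Yes

Take x = 1, y = 0, z = 10. Substituting into each constraint:
  (1) 3(1) - 3(0) - 2(10) = -17 ✓
  (2) y² = (0)² = 0, and 0 < 9 ✓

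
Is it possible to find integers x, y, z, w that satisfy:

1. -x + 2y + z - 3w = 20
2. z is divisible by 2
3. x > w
Yes

Take x = 2, y = 11, z = 0, w = 0. Substituting into each constraint:
  (1) (-2) + 2(11) + 0 - 3(0) = 20 ✓
  (2) 0 = 2 × 0, remainder 0 ✓
  (3) 2 > 0 ✓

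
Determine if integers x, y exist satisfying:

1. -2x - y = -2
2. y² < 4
Yes

Take x = 1, y = 0. Substituting into each constraint:
  (1) -2(1) + 0 = -2 ✓
  (2) y² = (0)² = 0, and 0 < 4 ✓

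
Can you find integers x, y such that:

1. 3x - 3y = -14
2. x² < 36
No

Even the single constraint (3x - 3y = -14) is infeasible over the integers.

  - 3x - 3y = -14: every term on the left is divisible by 3, so the LHS ≡ 0 (mod 3), but the RHS -14 is not — no integer solution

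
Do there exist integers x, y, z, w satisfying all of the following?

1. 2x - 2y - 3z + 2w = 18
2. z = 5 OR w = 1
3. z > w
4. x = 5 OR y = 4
Yes

Take x = 5, y = -12, z = 6, w = 1. Substituting into each constraint:
  (1) 2(5) - 2(-12) - 3(6) + 2(1) = 18 ✓
  (2) w = 1, target 1 ✓ (second branch holds)
  (3) 6 > 1 ✓
  (4) x = 5, target 5 ✓ (first branch holds)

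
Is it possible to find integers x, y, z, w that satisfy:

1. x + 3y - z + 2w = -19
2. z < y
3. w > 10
Yes

Take x = -44, y = 1, z = 0, w = 11. Substituting into each constraint:
  (1) (-44) + 3(1) + 0 + 2(11) = -19 ✓
  (2) 0 < 1 ✓
  (3) 11 > 10 ✓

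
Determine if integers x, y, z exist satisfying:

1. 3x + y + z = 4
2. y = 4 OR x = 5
Yes

Take x = 5, y = -11, z = 0. Substituting into each constraint:
  (1) 3(5) + (-11) + 0 = 4 ✓
  (2) x = 5, target 5 ✓ (second branch holds)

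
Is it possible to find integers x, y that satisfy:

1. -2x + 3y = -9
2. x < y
Yes

Take x = -12, y = -11. Substituting into each constraint:
  (1) -2(-12) + 3(-11) = -9 ✓
  (2) -12 < -11 ✓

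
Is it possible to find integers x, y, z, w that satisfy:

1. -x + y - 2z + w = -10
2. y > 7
Yes

Take x = 18, y = 8, z = 0, w = 0. Substituting into each constraint:
  (1) (-18) + 8 - 2(0) + 0 = -10 ✓
  (2) 8 > 7 ✓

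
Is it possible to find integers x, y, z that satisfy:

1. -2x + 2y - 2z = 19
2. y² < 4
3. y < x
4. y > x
No

Even the single constraint (-2x + 2y - 2z = 19) is infeasible over the integers.

  - -2x + 2y - 2z = 19: every term on the left is divisible by 2, so the LHS ≡ 0 (mod 2), but the RHS 19 is not — no integer solution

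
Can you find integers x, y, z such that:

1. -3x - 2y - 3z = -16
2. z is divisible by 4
Yes

Take x = 4, y = 2, z = 0. Substituting into each constraint:
  (1) -3(4) - 2(2) - 3(0) = -16 ✓
  (2) 0 = 4 × 0, remainder 0 ✓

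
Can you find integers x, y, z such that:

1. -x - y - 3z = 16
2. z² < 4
Yes

Take x = -16, y = 0, z = 0. Substituting into each constraint:
  (1) 16 + 0 - 3(0) = 16 ✓
  (2) z² = (0)² = 0, and 0 < 4 ✓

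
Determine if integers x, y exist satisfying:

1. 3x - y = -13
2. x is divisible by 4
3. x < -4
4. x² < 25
No

A contradictory subset is {x < -4, x² < 25}. No integer assignment can satisfy these jointly:

  - x < -4: bounds one variable relative to a constant
  - x² < 25: restricts x to |x| ≤ 4

Direct contradiction: the bounds on x require x ≥ -4 and x ≤ -5 simultaneously, which is empty.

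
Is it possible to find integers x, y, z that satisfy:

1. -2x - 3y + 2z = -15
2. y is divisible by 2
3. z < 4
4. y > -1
No

A contradictory subset is {-2x - 3y + 2z = -15, y is divisible by 2}. No integer assignment can satisfy these jointly:

  - -2x - 3y + 2z = -15: is a linear equation tying the variables together
  - y is divisible by 2: restricts y to multiples of 2

Modular obstruction: writing y = 2y', every remaining term of the linear equation is divisible by 2, so the left side is ≡ 0 (mod 2); but the right side -15 ≡ 1 (mod 2). No integers can satisfy it.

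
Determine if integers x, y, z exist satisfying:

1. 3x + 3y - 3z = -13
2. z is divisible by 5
No

Even the single constraint (3x + 3y - 3z = -13) is infeasible over the integers.

  - 3x + 3y - 3z = -13: every term on the left is divisible by 3, so the LHS ≡ 0 (mod 3), but the RHS -13 is not — no integer solution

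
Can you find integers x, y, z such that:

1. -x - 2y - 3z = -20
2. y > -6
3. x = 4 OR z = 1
Yes

Take x = 4, y = 2, z = 4. Substituting into each constraint:
  (1) (-4) - 2(2) - 3(4) = -20 ✓
  (2) 2 > -6 ✓
  (3) x = 4, target 4 ✓ (first branch holds)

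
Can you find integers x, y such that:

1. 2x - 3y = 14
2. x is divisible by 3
No

The full constraint system is jointly infeasible over the integers. Each constraint and what it forces:

  - 2x - 3y = 14: is a linear equation tying the variables together
  - x is divisible by 3: restricts x to multiples of 3

Modular obstruction: writing x = 3x', every remaining term of the linear equation is divisible by 3, so the left side is ≡ 0 (mod 3); but the right side 14 ≡ 2 (mod 3). No integers can satisfy it.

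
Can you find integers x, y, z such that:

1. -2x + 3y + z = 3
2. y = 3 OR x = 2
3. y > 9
Yes

Take x = 2, y = 10, z = -23. Substituting into each constraint:
  (1) -2(2) + 3(10) + (-23) = 3 ✓
  (2) x = 2, target 2 ✓ (second branch holds)
  (3) 10 > 9 ✓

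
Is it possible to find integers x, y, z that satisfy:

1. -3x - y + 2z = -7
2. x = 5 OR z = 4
Yes

Take x = 5, y = 0, z = 4. Substituting into each constraint:
  (1) -3(5) + 0 + 2(4) = -7 ✓
  (2) x = 5, target 5 ✓ (first branch holds)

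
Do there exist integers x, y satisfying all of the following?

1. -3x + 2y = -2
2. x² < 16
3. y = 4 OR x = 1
No

A contradictory subset is {-3x + 2y = -2, y = 4 OR x = 1}. No integer assignment can satisfy these jointly:

  - -3x + 2y = -2: is a linear equation tying the variables together
  - y = 4 OR x = 1: forces a choice: either y = 4 or x = 1

Split on the disjunction (y = 4 OR x = 1):
  • If y = 4: with y = 4, every remaining term of the linear equation is divisible by 3, so the left side is ≡ 0 (mod 3); but the right side -10 ≡ 2 (mod 3). No integers can satisfy it.
  • If x = 1: with x = 1, every remaining term of the linear equation is divisible by 2, so the left side is ≡ 0 (mod 2); but the right side 1 ≡ 1 (mod 2). No integers can satisfy it.
Both branches are infeasible, so the system has no integer solution.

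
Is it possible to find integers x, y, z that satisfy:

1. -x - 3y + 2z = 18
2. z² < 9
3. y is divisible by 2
Yes

Take x = -20, y = 0, z = -1. Substituting into each constraint:
  (1) 20 - 3(0) + 2(-1) = 18 ✓
  (2) z² = (-1)² = 1, and 1 < 9 ✓
  (3) 0 = 2 × 0, remainder 0 ✓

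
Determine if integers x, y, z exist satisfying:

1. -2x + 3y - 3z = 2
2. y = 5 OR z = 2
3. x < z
Yes

Take x = -1, y = 2, z = 2. Substituting into each constraint:
  (1) -2(-1) + 3(2) - 3(2) = 2 ✓
  (2) z = 2, target 2 ✓ (second branch holds)
  (3) -1 < 2 ✓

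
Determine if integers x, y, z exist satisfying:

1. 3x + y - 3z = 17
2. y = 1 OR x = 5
Yes

Take x = 5, y = 2, z = 0. Substituting into each constraint:
  (1) 3(5) + 2 - 3(0) = 17 ✓
  (2) x = 5, target 5 ✓ (second branch holds)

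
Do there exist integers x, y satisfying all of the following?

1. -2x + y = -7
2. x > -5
Yes

Take x = 0, y = -7. Substituting into each constraint:
  (1) -2(0) + (-7) = -7 ✓
  (2) 0 > -5 ✓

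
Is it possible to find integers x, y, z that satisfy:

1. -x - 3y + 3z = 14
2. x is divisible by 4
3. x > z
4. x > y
Yes

Take x = 4, y = -3, z = 3. Substituting into each constraint:
  (1) (-4) - 3(-3) + 3(3) = 14 ✓
  (2) 4 = 4 × 1, remainder 0 ✓
  (3) 4 > 3 ✓
  (4) 4 > -3 ✓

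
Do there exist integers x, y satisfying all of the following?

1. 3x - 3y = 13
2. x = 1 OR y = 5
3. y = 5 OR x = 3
No

Even the single constraint (3x - 3y = 13) is infeasible over the integers.

  - 3x - 3y = 13: every term on the left is divisible by 3, so the LHS ≡ 0 (mod 3), but the RHS 13 is not — no integer solution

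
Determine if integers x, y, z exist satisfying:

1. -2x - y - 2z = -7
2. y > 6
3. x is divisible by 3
Yes

Take x = 0, y = 7, z = 0. Substituting into each constraint:
  (1) -2(0) + (-7) - 2(0) = -7 ✓
  (2) 7 > 6 ✓
  (3) 0 = 3 × 0, remainder 0 ✓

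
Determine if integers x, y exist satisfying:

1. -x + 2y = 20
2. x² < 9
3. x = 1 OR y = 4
No

The full constraint system is jointly infeasible over the integers. Each constraint and what it forces:

  - -x + 2y = 20: is a linear equation tying the variables together
  - x² < 9: restricts x to |x| ≤ 2
  - x = 1 OR y = 4: forces a choice: either x = 1 or y = 4

Split on the disjunction (x = 1 OR y = 4):
  • If x = 1: with x = 1, every remaining term of the linear equation is divisible by 2, so the left side is ≡ 0 (mod 2); but the right side 21 ≡ 1 (mod 2). No integers can satisfy it.
  • If y = 4: the equation forces x = -12, but x² < 9 requires |x| ≤ 2.
Both branches are infeasible, so the system has no integer solution.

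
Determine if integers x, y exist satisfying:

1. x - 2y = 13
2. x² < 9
Yes

Take x = 1, y = -6. Substituting into each constraint:
  (1) 1 - 2(-6) = 13 ✓
  (2) x² = (1)² = 1, and 1 < 9 ✓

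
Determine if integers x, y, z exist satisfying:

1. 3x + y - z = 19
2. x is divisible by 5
Yes

Take x = 0, y = 19, z = 0. Substituting into each constraint:
  (1) 3(0) + 19 + 0 = 19 ✓
  (2) 0 = 5 × 0, remainder 0 ✓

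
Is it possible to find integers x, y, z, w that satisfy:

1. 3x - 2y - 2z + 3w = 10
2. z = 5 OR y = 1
Yes

Take x = 0, y = 1, z = 0, w = 4. Substituting into each constraint:
  (1) 3(0) - 2(1) - 2(0) + 3(4) = 10 ✓
  (2) y = 1, target 1 ✓ (second branch holds)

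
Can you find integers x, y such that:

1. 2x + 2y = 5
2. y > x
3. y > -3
No

Even the single constraint (2x + 2y = 5) is infeasible over the integers.

  - 2x + 2y = 5: every term on the left is divisible by 2, so the LHS ≡ 0 (mod 2), but the RHS 5 is not — no integer solution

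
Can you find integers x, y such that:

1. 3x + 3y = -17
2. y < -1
No

Even the single constraint (3x + 3y = -17) is infeasible over the integers.

  - 3x + 3y = -17: every term on the left is divisible by 3, so the LHS ≡ 0 (mod 3), but the RHS -17 is not — no integer solution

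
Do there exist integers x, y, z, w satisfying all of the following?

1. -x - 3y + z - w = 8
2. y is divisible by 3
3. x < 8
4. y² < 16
Yes

Take x = 0, y = 0, z = 8, w = 0. Substituting into each constraint:
  (1) 0 - 3(0) + 8 + 0 = 8 ✓
  (2) 0 = 3 × 0, remainder 0 ✓
  (3) 0 < 8 ✓
  (4) y² = (0)² = 0, and 0 < 16 ✓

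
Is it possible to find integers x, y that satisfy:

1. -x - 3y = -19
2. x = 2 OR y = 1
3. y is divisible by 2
No

The full constraint system is jointly infeasible over the integers. Each constraint and what it forces:

  - -x - 3y = -19: is a linear equation tying the variables together
  - x = 2 OR y = 1: forces a choice: either x = 2 or y = 1
  - y is divisible by 2: restricts y to multiples of 2

Split on the disjunction (x = 2 OR y = 1):
  • If x = 2: with x = 2, writing y = 2y', every remaining term of the linear equation is divisible by 6, so the left side is ≡ 0 (mod 6); but the right side -17 ≡ 1 (mod 6). No integers can satisfy it.
  • If y = 1: this contradicts the divisibility constraint — 1 is not a multiple of 2.
Both branches are infeasible, so the system has no integer solution.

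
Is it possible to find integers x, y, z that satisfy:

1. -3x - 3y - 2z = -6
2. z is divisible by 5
Yes

Take x = 2, y = 0, z = 0. Substituting into each constraint:
  (1) -3(2) - 3(0) - 2(0) = -6 ✓
  (2) 0 = 5 × 0, remainder 0 ✓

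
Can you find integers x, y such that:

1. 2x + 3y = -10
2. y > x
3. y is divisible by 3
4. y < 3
Yes

Take x = -5, y = 0. Substituting into each constraint:
  (1) 2(-5) + 3(0) = -10 ✓
  (2) 0 > -5 ✓
  (3) 0 = 3 × 0, remainder 0 ✓
  (4) 0 < 3 ✓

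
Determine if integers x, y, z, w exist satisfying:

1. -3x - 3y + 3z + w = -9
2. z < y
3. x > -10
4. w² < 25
Yes

Take x = 2, y = 1, z = 0, w = 0. Substituting into each constraint:
  (1) -3(2) - 3(1) + 3(0) + 0 = -9 ✓
  (2) 0 < 1 ✓
  (3) 2 > -10 ✓
  (4) w² = (0)² = 0, and 0 < 25 ✓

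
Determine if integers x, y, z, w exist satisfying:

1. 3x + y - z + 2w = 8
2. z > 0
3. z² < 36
Yes

Take x = 0, y = 9, z = 1, w = 0. Substituting into each constraint:
  (1) 3(0) + 9 + (-1) + 2(0) = 8 ✓
  (2) 1 > 0 ✓
  (3) z² = (1)² = 1, and 1 < 36 ✓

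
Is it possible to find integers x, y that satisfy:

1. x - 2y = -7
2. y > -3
Yes

Take x = -7, y = 0. Substituting into each constraint:
  (1) (-7) - 2(0) = -7 ✓
  (2) 0 > -3 ✓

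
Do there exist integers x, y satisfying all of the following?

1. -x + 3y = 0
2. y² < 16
Yes

Take x = 0, y = 0. Substituting into each constraint:
  (1) 0 + 3(0) = 0 ✓
  (2) y² = (0)² = 0, and 0 < 16 ✓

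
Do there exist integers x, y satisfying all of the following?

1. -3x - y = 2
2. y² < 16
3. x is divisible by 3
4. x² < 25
Yes

Take x = 0, y = -2. Substituting into each constraint:
  (1) -3(0) + 2 = 2 ✓
  (2) y² = (-2)² = 4, and 4 < 16 ✓
  (3) 0 = 3 × 0, remainder 0 ✓
  (4) x² = (0)² = 0, and 0 < 25 ✓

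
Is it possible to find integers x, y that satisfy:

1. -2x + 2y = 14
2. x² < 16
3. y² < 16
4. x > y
No

A contradictory subset is {-2x + 2y = 14, x > y}. No integer assignment can satisfy these jointly:

  - -2x + 2y = 14: is a linear equation tying the variables together
  - x > y: bounds one variable relative to another variable

From the equation, x − y = -7, i.e. x − y = -7; but x > y requires x − y ≥ 1. Contradiction.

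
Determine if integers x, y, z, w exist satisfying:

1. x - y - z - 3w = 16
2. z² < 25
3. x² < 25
Yes

Take x = 0, y = -14, z = -2, w = 0. Substituting into each constraint:
  (1) 0 + 14 + 2 - 3(0) = 16 ✓
  (2) z² = (-2)² = 4, and 4 < 25 ✓
  (3) x² = (0)² = 0, and 0 < 25 ✓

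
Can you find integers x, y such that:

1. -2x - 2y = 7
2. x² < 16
No

Even the single constraint (-2x - 2y = 7) is infeasible over the integers.

  - -2x - 2y = 7: every term on the left is divisible by 2, so the LHS ≡ 0 (mod 2), but the RHS 7 is not — no integer solution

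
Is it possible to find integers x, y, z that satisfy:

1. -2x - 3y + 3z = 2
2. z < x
Yes

Take x = 2, y = -1, z = 1. Substituting into each constraint:
  (1) -2(2) - 3(-1) + 3(1) = 2 ✓
  (2) 1 < 2 ✓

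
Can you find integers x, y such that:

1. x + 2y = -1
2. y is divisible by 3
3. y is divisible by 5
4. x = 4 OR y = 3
No

A contradictory subset is {x + 2y = -1, y is divisible by 5, x = 4 OR y = 3}. No integer assignment can satisfy these jointly:

  - x + 2y = -1: is a linear equation tying the variables together
  - y is divisible by 5: restricts y to multiples of 5
  - x = 4 OR y = 3: forces a choice: either x = 4 or y = 3

Split on the disjunction (x = 4 OR y = 3):
  • If x = 4: with x = 4, writing y = 5y', every remaining term of the linear equation is divisible by 10, so the left side is ≡ 0 (mod 10); but the right side -5 ≡ 5 (mod 10). No integers can satisfy it.
  • If y = 3: this contradicts the divisibility constraint — 3 is not a multiple of 5.
Both branches are infeasible, so the system has no integer solution.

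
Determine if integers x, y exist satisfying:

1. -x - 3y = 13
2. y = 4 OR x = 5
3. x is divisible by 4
No

The full constraint system is jointly infeasible over the integers. Each constraint and what it forces:

  - -x - 3y = 13: is a linear equation tying the variables together
  - y = 4 OR x = 5: forces a choice: either y = 4 or x = 5
  - x is divisible by 4: restricts x to multiples of 4

Split on the disjunction (y = 4 OR x = 5):
  • If y = 4: with y = 4, writing x = 4x', every remaining term of the linear equation is divisible by 4, so the left side is ≡ 0 (mod 4); but the right side 25 ≡ 1 (mod 4). No integers can satisfy it.
  • If x = 5: this contradicts the divisibility constraint — 5 is not a multiple of 4.
Both branches are infeasible, so the system has no integer solution.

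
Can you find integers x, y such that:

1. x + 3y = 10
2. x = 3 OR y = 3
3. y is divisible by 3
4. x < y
Yes

Take x = 1, y = 3. Substituting into each constraint:
  (1) 1 + 3(3) = 10 ✓
  (2) y = 3, target 3 ✓ (second branch holds)
  (3) 3 = 3 × 1, remainder 0 ✓
  (4) 1 < 3 ✓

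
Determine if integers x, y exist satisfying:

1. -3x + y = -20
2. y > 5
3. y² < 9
No

A contradictory subset is {y > 5, y² < 9}. No integer assignment can satisfy these jointly:

  - y > 5: bounds one variable relative to a constant
  - y² < 9: restricts y to |y| ≤ 2

Direct contradiction: the bounds on y require y ≥ 6 and y ≤ 2 simultaneously, which is empty.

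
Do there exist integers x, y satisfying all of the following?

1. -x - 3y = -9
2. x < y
Yes

Take x = 0, y = 3. Substituting into each constraint:
  (1) 0 - 3(3) = -9 ✓
  (2) 0 < 3 ✓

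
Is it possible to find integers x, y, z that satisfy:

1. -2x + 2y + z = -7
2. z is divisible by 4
No

The full constraint system is jointly infeasible over the integers. Each constraint and what it forces:

  - -2x + 2y + z = -7: is a linear equation tying the variables together
  - z is divisible by 4: restricts z to multiples of 4

Modular obstruction: writing z = 4z', every remaining term of the linear equation is divisible by 2, so the left side is ≡ 0 (mod 2); but the right side -7 ≡ 1 (mod 2). No integers can satisfy it.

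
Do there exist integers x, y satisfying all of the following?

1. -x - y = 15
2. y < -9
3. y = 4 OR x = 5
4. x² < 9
No

A contradictory subset is {y < -9, y = 4 OR x = 5, x² < 9}. No integer assignment can satisfy these jointly:

  - y < -9: bounds one variable relative to a constant
  - y = 4 OR x = 5: forces a choice: either y = 4 or x = 5
  - x² < 9: restricts x to |x| ≤ 2

Split on the disjunction (y = 4 OR x = 5):
  • If y = 4: this contradicts the bound y ≤ -10.
  • If x = 5: this contradicts x² < 9, which requires |x| ≤ 2.
Both branches are infeasible, so the system has no integer solution.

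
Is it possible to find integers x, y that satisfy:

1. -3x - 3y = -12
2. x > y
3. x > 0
Yes

Take x = 4, y = 0. Substituting into each constraint:
  (1) -3(4) - 3(0) = -12 ✓
  (2) 4 > 0 ✓
  (3) 4 > 0 ✓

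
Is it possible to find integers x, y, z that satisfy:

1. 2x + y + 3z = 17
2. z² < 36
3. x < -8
Yes

Take x = -9, y = 35, z = 0. Substituting into each constraint:
  (1) 2(-9) + 35 + 3(0) = 17 ✓
  (2) z² = (0)² = 0, and 0 < 36 ✓
  (3) -9 < -8 ✓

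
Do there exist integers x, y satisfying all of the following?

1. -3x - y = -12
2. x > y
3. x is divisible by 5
Yes

Take x = 5, y = -3. Substituting into each constraint:
  (1) -3(5) + 3 = -12 ✓
  (2) 5 > -3 ✓
  (3) 5 = 5 × 1, remainder 0 ✓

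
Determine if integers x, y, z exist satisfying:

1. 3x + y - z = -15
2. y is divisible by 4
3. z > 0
Yes

Take x = 0, y = 0, z = 15. Substituting into each constraint:
  (1) 3(0) + 0 + (-15) = -15 ✓
  (2) 0 = 4 × 0, remainder 0 ✓
  (3) 15 > 0 ✓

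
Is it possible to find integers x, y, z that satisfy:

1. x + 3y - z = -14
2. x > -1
Yes

Take x = 1, y = -5, z = 0. Substituting into each constraint:
  (1) 1 + 3(-5) + 0 = -14 ✓
  (2) 1 > -1 ✓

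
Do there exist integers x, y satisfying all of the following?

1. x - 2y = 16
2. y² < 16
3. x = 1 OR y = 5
No

The full constraint system is jointly infeasible over the integers. Each constraint and what it forces:

  - x - 2y = 16: is a linear equation tying the variables together
  - y² < 16: restricts y to |y| ≤ 3
  - x = 1 OR y = 5: forces a choice: either x = 1 or y = 5

Split on the disjunction (x = 1 OR y = 5):
  • If x = 1: with x = 1, every remaining term of the linear equation is divisible by 2, so the left side is ≡ 0 (mod 2); but the right side 15 ≡ 1 (mod 2). No integers can satisfy it.
  • If y = 5: this contradicts y² < 16, which requires |y| ≤ 3.
Both branches are infeasible, so the system has no integer solution.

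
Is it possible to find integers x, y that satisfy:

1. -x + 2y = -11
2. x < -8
Yes

Take x = -9, y = -10. Substituting into each constraint:
  (1) 9 + 2(-10) = -11 ✓
  (2) -9 < -8 ✓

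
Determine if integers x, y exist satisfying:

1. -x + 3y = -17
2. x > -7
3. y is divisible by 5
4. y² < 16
Yes

Take x = 17, y = 0. Substituting into each constraint:
  (1) (-17) + 3(0) = -17 ✓
  (2) 17 > -7 ✓
  (3) 0 = 5 × 0, remainder 0 ✓
  (4) y² = (0)² = 0, and 0 < 16 ✓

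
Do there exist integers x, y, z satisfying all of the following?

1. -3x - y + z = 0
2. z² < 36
Yes

Take x = 0, y = 0, z = 0. Substituting into each constraint:
  (1) -3(0) + 0 + 0 = 0 ✓
  (2) z² = (0)² = 0, and 0 < 36 ✓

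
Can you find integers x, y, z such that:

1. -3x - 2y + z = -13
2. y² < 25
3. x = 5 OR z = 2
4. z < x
Yes

Take x = 3, y = 3, z = 2. Substituting into each constraint:
  (1) -3(3) - 2(3) + 2 = -13 ✓
  (2) y² = (3)² = 9, and 9 < 25 ✓
  (3) z = 2, target 2 ✓ (second branch holds)
  (4) 2 < 3 ✓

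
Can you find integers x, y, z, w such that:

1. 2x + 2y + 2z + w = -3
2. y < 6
Yes

Take x = 0, y = -2, z = 0, w = 1. Substituting into each constraint:
  (1) 2(0) + 2(-2) + 2(0) + 1 = -3 ✓
  (2) -2 < 6 ✓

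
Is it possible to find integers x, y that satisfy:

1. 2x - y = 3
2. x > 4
Yes

Take x = 5, y = 7. Substituting into each constraint:
  (1) 2(5) + (-7) = 3 ✓
  (2) 5 > 4 ✓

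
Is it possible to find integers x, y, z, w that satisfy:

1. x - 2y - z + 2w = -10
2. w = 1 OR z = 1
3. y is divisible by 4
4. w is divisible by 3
Yes

Take x = -15, y = 0, z = 1, w = 3. Substituting into each constraint:
  (1) (-15) - 2(0) + (-1) + 2(3) = -10 ✓
  (2) z = 1, target 1 ✓ (second branch holds)
  (3) 0 = 4 × 0, remainder 0 ✓
  (4) 3 = 3 × 1, remainder 0 ✓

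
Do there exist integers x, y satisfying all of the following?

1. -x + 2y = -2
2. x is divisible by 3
Yes

Take x = 0, y = -1. Substituting into each constraint:
  (1) 0 + 2(-1) = -2 ✓
  (2) 0 = 3 × 0, remainder 0 ✓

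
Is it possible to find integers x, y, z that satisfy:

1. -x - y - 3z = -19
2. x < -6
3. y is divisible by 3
Yes

Take x = -8, y = 0, z = 9. Substituting into each constraint:
  (1) 8 + 0 - 3(9) = -19 ✓
  (2) -8 < -6 ✓
  (3) 0 = 3 × 0, remainder 0 ✓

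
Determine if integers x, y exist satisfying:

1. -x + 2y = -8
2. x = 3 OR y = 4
Yes

Take x = 16, y = 4. Substituting into each constraint:
  (1) (-16) + 2(4) = -8 ✓
  (2) y = 4, target 4 ✓ (second branch holds)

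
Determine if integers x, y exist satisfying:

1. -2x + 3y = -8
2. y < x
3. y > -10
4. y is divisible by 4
Yes

Take x = 4, y = 0. Substituting into each constraint:
  (1) -2(4) + 3(0) = -8 ✓
  (2) 0 < 4 ✓
  (3) 0 > -10 ✓
  (4) 0 = 4 × 0, remainder 0 ✓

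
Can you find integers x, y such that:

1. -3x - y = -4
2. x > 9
Yes

Take x = 10, y = -26. Substituting into each constraint:
  (1) -3(10) + 26 = -4 ✓
  (2) 10 > 9 ✓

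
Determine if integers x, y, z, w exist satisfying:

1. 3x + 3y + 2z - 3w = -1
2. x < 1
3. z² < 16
Yes

Take x = -1, y = 0, z = 1, w = 0. Substituting into each constraint:
  (1) 3(-1) + 3(0) + 2(1) - 3(0) = -1 ✓
  (2) -1 < 1 ✓
  (3) z² = (1)² = 1, and 1 < 16 ✓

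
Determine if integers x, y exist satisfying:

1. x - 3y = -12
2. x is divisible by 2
Yes

Take x = 0, y = 4. Substituting into each constraint:
  (1) 0 - 3(4) = -12 ✓
  (2) 0 = 2 × 0, remainder 0 ✓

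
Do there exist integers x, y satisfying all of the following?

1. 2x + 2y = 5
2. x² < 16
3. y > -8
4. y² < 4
No

Even the single constraint (2x + 2y = 5) is infeasible over the integers.

  - 2x + 2y = 5: every term on the left is divisible by 2, so the LHS ≡ 0 (mod 2), but the RHS 5 is not — no integer solution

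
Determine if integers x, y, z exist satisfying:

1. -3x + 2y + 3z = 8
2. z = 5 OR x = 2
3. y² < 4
Yes

Take x = 3, y = 1, z = 5. Substituting into each constraint:
  (1) -3(3) + 2(1) + 3(5) = 8 ✓
  (2) z = 5, target 5 ✓ (first branch holds)
  (3) y² = (1)² = 1, and 1 < 4 ✓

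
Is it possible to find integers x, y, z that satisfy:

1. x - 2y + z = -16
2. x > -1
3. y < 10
Yes

Take x = 0, y = 0, z = -16. Substituting into each constraint:
  (1) 0 - 2(0) + (-16) = -16 ✓
  (2) 0 > -1 ✓
  (3) 0 < 10 ✓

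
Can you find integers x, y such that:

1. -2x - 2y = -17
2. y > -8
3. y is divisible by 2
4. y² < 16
No

Even the single constraint (-2x - 2y = -17) is infeasible over the integers.

  - -2x - 2y = -17: every term on the left is divisible by 2, so the LHS ≡ 0 (mod 2), but the RHS -17 is not — no integer solution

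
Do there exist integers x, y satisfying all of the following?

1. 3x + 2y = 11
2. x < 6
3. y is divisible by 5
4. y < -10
No

A contradictory subset is {3x + 2y = 11, x < 6, y < -10}. No integer assignment can satisfy these jointly:

  - 3x + 2y = 11: is a linear equation tying the variables together
  - x < 6: bounds one variable relative to a constant
  - y < -10: bounds one variable relative to a constant

Range argument: with x ∈ [−∞, 5], y ∈ [−∞, -11], the left side of the equation is at most -7, but the right side is 11 > -7. No integer solution exists.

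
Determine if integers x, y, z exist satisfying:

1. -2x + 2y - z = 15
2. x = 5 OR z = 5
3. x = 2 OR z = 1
Yes

Take x = 5, y = 13, z = 1. Substituting into each constraint:
  (1) -2(5) + 2(13) + (-1) = 15 ✓
  (2) x = 5, target 5 ✓ (first branch holds)
  (3) z = 1, target 1 ✓ (second branch holds)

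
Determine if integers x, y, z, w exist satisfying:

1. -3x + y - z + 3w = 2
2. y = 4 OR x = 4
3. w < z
Yes

Take x = -1, y = 4, z = -1, w = -2. Substituting into each constraint:
  (1) -3(-1) + 4 + 1 + 3(-2) = 2 ✓
  (2) y = 4, target 4 ✓ (first branch holds)
  (3) -2 < -1 ✓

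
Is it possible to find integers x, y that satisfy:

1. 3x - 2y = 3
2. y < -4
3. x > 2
No

The full constraint system is jointly infeasible over the integers. Each constraint and what it forces:

  - 3x - 2y = 3: is a linear equation tying the variables together
  - y < -4: bounds one variable relative to a constant
  - x > 2: bounds one variable relative to a constant

Range argument: with x ∈ [3, ∞], y ∈ [−∞, -5], the left side of the equation is at least 19, but the right side is 3 < 19. No integer solution exists.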